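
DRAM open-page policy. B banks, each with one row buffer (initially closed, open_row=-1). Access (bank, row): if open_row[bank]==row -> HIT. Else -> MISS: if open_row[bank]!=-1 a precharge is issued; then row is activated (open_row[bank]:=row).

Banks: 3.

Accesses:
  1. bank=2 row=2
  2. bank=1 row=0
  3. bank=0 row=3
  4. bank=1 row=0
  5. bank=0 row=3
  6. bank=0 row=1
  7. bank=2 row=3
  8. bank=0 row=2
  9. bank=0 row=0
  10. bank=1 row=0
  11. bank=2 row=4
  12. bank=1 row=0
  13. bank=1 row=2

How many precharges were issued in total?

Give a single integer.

Answer: 6

Derivation:
Acc 1: bank2 row2 -> MISS (open row2); precharges=0
Acc 2: bank1 row0 -> MISS (open row0); precharges=0
Acc 3: bank0 row3 -> MISS (open row3); precharges=0
Acc 4: bank1 row0 -> HIT
Acc 5: bank0 row3 -> HIT
Acc 6: bank0 row1 -> MISS (open row1); precharges=1
Acc 7: bank2 row3 -> MISS (open row3); precharges=2
Acc 8: bank0 row2 -> MISS (open row2); precharges=3
Acc 9: bank0 row0 -> MISS (open row0); precharges=4
Acc 10: bank1 row0 -> HIT
Acc 11: bank2 row4 -> MISS (open row4); precharges=5
Acc 12: bank1 row0 -> HIT
Acc 13: bank1 row2 -> MISS (open row2); precharges=6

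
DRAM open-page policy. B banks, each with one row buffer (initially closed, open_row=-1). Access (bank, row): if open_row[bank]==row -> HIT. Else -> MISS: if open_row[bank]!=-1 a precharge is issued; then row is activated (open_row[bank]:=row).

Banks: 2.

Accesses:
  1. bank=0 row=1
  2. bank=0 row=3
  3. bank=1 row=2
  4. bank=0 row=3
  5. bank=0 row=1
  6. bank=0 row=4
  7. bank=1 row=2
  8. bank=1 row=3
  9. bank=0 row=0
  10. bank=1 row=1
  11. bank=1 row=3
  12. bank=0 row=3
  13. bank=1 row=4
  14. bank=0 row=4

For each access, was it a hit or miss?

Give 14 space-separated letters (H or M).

Acc 1: bank0 row1 -> MISS (open row1); precharges=0
Acc 2: bank0 row3 -> MISS (open row3); precharges=1
Acc 3: bank1 row2 -> MISS (open row2); precharges=1
Acc 4: bank0 row3 -> HIT
Acc 5: bank0 row1 -> MISS (open row1); precharges=2
Acc 6: bank0 row4 -> MISS (open row4); precharges=3
Acc 7: bank1 row2 -> HIT
Acc 8: bank1 row3 -> MISS (open row3); precharges=4
Acc 9: bank0 row0 -> MISS (open row0); precharges=5
Acc 10: bank1 row1 -> MISS (open row1); precharges=6
Acc 11: bank1 row3 -> MISS (open row3); precharges=7
Acc 12: bank0 row3 -> MISS (open row3); precharges=8
Acc 13: bank1 row4 -> MISS (open row4); precharges=9
Acc 14: bank0 row4 -> MISS (open row4); precharges=10

Answer: M M M H M M H M M M M M M M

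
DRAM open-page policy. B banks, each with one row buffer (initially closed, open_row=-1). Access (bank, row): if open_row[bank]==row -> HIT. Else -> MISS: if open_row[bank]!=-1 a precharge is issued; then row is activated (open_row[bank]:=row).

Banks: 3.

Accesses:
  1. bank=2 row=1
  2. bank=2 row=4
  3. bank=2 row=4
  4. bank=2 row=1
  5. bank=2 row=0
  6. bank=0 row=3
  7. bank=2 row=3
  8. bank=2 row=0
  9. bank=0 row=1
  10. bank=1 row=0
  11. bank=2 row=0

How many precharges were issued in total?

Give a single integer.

Acc 1: bank2 row1 -> MISS (open row1); precharges=0
Acc 2: bank2 row4 -> MISS (open row4); precharges=1
Acc 3: bank2 row4 -> HIT
Acc 4: bank2 row1 -> MISS (open row1); precharges=2
Acc 5: bank2 row0 -> MISS (open row0); precharges=3
Acc 6: bank0 row3 -> MISS (open row3); precharges=3
Acc 7: bank2 row3 -> MISS (open row3); precharges=4
Acc 8: bank2 row0 -> MISS (open row0); precharges=5
Acc 9: bank0 row1 -> MISS (open row1); precharges=6
Acc 10: bank1 row0 -> MISS (open row0); precharges=6
Acc 11: bank2 row0 -> HIT

Answer: 6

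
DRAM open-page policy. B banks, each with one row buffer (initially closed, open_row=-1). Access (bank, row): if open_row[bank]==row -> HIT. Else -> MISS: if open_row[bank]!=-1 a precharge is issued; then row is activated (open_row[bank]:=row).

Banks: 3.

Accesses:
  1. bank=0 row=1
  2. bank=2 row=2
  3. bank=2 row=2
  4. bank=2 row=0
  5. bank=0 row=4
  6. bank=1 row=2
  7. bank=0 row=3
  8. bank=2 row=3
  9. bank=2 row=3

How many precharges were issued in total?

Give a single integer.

Acc 1: bank0 row1 -> MISS (open row1); precharges=0
Acc 2: bank2 row2 -> MISS (open row2); precharges=0
Acc 3: bank2 row2 -> HIT
Acc 4: bank2 row0 -> MISS (open row0); precharges=1
Acc 5: bank0 row4 -> MISS (open row4); precharges=2
Acc 6: bank1 row2 -> MISS (open row2); precharges=2
Acc 7: bank0 row3 -> MISS (open row3); precharges=3
Acc 8: bank2 row3 -> MISS (open row3); precharges=4
Acc 9: bank2 row3 -> HIT

Answer: 4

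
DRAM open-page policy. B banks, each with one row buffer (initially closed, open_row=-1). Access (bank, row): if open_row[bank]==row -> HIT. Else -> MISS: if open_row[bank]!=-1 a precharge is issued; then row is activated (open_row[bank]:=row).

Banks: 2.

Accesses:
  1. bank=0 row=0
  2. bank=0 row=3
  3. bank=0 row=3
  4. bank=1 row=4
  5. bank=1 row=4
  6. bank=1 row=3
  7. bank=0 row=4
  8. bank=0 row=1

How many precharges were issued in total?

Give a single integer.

Answer: 4

Derivation:
Acc 1: bank0 row0 -> MISS (open row0); precharges=0
Acc 2: bank0 row3 -> MISS (open row3); precharges=1
Acc 3: bank0 row3 -> HIT
Acc 4: bank1 row4 -> MISS (open row4); precharges=1
Acc 5: bank1 row4 -> HIT
Acc 6: bank1 row3 -> MISS (open row3); precharges=2
Acc 7: bank0 row4 -> MISS (open row4); precharges=3
Acc 8: bank0 row1 -> MISS (open row1); precharges=4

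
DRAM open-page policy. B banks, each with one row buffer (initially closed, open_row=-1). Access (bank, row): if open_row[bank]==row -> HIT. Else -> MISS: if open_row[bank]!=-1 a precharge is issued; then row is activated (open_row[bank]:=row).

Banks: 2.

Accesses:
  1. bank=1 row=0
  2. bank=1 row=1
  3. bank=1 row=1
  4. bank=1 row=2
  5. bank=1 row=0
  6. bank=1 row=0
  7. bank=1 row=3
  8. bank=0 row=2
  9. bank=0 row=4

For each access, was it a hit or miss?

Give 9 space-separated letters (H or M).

Acc 1: bank1 row0 -> MISS (open row0); precharges=0
Acc 2: bank1 row1 -> MISS (open row1); precharges=1
Acc 3: bank1 row1 -> HIT
Acc 4: bank1 row2 -> MISS (open row2); precharges=2
Acc 5: bank1 row0 -> MISS (open row0); precharges=3
Acc 6: bank1 row0 -> HIT
Acc 7: bank1 row3 -> MISS (open row3); precharges=4
Acc 8: bank0 row2 -> MISS (open row2); precharges=4
Acc 9: bank0 row4 -> MISS (open row4); precharges=5

Answer: M M H M M H M M M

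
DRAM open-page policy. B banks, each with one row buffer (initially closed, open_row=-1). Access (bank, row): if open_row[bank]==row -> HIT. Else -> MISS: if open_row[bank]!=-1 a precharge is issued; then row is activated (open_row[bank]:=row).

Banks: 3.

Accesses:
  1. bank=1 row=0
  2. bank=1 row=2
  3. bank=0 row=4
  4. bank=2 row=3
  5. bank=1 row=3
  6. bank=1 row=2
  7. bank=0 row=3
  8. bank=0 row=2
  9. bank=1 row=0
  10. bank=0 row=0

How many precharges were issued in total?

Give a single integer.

Acc 1: bank1 row0 -> MISS (open row0); precharges=0
Acc 2: bank1 row2 -> MISS (open row2); precharges=1
Acc 3: bank0 row4 -> MISS (open row4); precharges=1
Acc 4: bank2 row3 -> MISS (open row3); precharges=1
Acc 5: bank1 row3 -> MISS (open row3); precharges=2
Acc 6: bank1 row2 -> MISS (open row2); precharges=3
Acc 7: bank0 row3 -> MISS (open row3); precharges=4
Acc 8: bank0 row2 -> MISS (open row2); precharges=5
Acc 9: bank1 row0 -> MISS (open row0); precharges=6
Acc 10: bank0 row0 -> MISS (open row0); precharges=7

Answer: 7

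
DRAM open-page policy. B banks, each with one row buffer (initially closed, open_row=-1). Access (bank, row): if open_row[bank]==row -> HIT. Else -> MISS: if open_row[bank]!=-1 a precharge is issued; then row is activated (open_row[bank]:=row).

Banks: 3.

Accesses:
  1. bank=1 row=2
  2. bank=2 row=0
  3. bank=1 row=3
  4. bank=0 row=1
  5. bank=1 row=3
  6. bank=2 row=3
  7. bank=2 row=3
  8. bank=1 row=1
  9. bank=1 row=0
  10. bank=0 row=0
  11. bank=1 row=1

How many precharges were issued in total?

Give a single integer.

Acc 1: bank1 row2 -> MISS (open row2); precharges=0
Acc 2: bank2 row0 -> MISS (open row0); precharges=0
Acc 3: bank1 row3 -> MISS (open row3); precharges=1
Acc 4: bank0 row1 -> MISS (open row1); precharges=1
Acc 5: bank1 row3 -> HIT
Acc 6: bank2 row3 -> MISS (open row3); precharges=2
Acc 7: bank2 row3 -> HIT
Acc 8: bank1 row1 -> MISS (open row1); precharges=3
Acc 9: bank1 row0 -> MISS (open row0); precharges=4
Acc 10: bank0 row0 -> MISS (open row0); precharges=5
Acc 11: bank1 row1 -> MISS (open row1); precharges=6

Answer: 6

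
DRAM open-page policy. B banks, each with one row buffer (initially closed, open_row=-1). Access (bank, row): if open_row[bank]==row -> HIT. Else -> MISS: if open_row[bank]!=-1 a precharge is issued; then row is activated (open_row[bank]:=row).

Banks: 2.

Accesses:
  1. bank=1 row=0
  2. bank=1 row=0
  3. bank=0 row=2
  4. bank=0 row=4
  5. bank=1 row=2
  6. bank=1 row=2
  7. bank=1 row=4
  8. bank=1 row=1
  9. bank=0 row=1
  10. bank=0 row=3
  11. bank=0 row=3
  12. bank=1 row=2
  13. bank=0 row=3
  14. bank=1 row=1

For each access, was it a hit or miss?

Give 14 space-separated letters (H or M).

Answer: M H M M M H M M M M H M H M

Derivation:
Acc 1: bank1 row0 -> MISS (open row0); precharges=0
Acc 2: bank1 row0 -> HIT
Acc 3: bank0 row2 -> MISS (open row2); precharges=0
Acc 4: bank0 row4 -> MISS (open row4); precharges=1
Acc 5: bank1 row2 -> MISS (open row2); precharges=2
Acc 6: bank1 row2 -> HIT
Acc 7: bank1 row4 -> MISS (open row4); precharges=3
Acc 8: bank1 row1 -> MISS (open row1); precharges=4
Acc 9: bank0 row1 -> MISS (open row1); precharges=5
Acc 10: bank0 row3 -> MISS (open row3); precharges=6
Acc 11: bank0 row3 -> HIT
Acc 12: bank1 row2 -> MISS (open row2); precharges=7
Acc 13: bank0 row3 -> HIT
Acc 14: bank1 row1 -> MISS (open row1); precharges=8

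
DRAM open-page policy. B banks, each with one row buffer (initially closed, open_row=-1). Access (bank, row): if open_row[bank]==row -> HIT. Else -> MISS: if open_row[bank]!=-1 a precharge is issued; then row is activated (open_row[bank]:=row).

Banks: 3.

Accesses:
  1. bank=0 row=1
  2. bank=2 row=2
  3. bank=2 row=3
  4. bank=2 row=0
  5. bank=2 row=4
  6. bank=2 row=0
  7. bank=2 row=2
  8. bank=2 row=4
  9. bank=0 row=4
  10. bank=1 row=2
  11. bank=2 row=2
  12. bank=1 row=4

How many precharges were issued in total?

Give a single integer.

Acc 1: bank0 row1 -> MISS (open row1); precharges=0
Acc 2: bank2 row2 -> MISS (open row2); precharges=0
Acc 3: bank2 row3 -> MISS (open row3); precharges=1
Acc 4: bank2 row0 -> MISS (open row0); precharges=2
Acc 5: bank2 row4 -> MISS (open row4); precharges=3
Acc 6: bank2 row0 -> MISS (open row0); precharges=4
Acc 7: bank2 row2 -> MISS (open row2); precharges=5
Acc 8: bank2 row4 -> MISS (open row4); precharges=6
Acc 9: bank0 row4 -> MISS (open row4); precharges=7
Acc 10: bank1 row2 -> MISS (open row2); precharges=7
Acc 11: bank2 row2 -> MISS (open row2); precharges=8
Acc 12: bank1 row4 -> MISS (open row4); precharges=9

Answer: 9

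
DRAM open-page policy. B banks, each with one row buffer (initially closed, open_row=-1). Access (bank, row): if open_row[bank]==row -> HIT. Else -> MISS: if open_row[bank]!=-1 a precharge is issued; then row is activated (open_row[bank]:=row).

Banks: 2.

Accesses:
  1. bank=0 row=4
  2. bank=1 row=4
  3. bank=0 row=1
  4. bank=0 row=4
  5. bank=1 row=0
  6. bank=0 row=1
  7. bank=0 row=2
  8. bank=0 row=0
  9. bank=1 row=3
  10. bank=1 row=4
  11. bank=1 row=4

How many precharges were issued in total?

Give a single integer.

Answer: 8

Derivation:
Acc 1: bank0 row4 -> MISS (open row4); precharges=0
Acc 2: bank1 row4 -> MISS (open row4); precharges=0
Acc 3: bank0 row1 -> MISS (open row1); precharges=1
Acc 4: bank0 row4 -> MISS (open row4); precharges=2
Acc 5: bank1 row0 -> MISS (open row0); precharges=3
Acc 6: bank0 row1 -> MISS (open row1); precharges=4
Acc 7: bank0 row2 -> MISS (open row2); precharges=5
Acc 8: bank0 row0 -> MISS (open row0); precharges=6
Acc 9: bank1 row3 -> MISS (open row3); precharges=7
Acc 10: bank1 row4 -> MISS (open row4); precharges=8
Acc 11: bank1 row4 -> HIT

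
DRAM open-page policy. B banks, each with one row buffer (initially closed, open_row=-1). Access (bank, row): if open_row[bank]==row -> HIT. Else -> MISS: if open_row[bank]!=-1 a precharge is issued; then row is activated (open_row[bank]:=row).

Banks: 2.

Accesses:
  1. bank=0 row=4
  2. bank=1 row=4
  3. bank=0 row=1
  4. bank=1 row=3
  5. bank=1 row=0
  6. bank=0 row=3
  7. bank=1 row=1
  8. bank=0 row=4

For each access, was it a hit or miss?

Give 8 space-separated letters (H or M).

Answer: M M M M M M M M

Derivation:
Acc 1: bank0 row4 -> MISS (open row4); precharges=0
Acc 2: bank1 row4 -> MISS (open row4); precharges=0
Acc 3: bank0 row1 -> MISS (open row1); precharges=1
Acc 4: bank1 row3 -> MISS (open row3); precharges=2
Acc 5: bank1 row0 -> MISS (open row0); precharges=3
Acc 6: bank0 row3 -> MISS (open row3); precharges=4
Acc 7: bank1 row1 -> MISS (open row1); precharges=5
Acc 8: bank0 row4 -> MISS (open row4); precharges=6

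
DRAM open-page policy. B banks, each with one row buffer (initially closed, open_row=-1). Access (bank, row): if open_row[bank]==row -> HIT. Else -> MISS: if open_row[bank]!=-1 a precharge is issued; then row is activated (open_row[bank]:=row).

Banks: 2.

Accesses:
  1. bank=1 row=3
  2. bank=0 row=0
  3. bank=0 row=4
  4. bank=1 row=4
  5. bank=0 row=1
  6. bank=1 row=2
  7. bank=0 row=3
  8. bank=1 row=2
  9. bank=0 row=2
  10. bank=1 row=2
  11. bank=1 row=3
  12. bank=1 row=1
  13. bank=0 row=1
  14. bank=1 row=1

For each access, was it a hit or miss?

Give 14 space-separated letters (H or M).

Answer: M M M M M M M H M H M M M H

Derivation:
Acc 1: bank1 row3 -> MISS (open row3); precharges=0
Acc 2: bank0 row0 -> MISS (open row0); precharges=0
Acc 3: bank0 row4 -> MISS (open row4); precharges=1
Acc 4: bank1 row4 -> MISS (open row4); precharges=2
Acc 5: bank0 row1 -> MISS (open row1); precharges=3
Acc 6: bank1 row2 -> MISS (open row2); precharges=4
Acc 7: bank0 row3 -> MISS (open row3); precharges=5
Acc 8: bank1 row2 -> HIT
Acc 9: bank0 row2 -> MISS (open row2); precharges=6
Acc 10: bank1 row2 -> HIT
Acc 11: bank1 row3 -> MISS (open row3); precharges=7
Acc 12: bank1 row1 -> MISS (open row1); precharges=8
Acc 13: bank0 row1 -> MISS (open row1); precharges=9
Acc 14: bank1 row1 -> HIT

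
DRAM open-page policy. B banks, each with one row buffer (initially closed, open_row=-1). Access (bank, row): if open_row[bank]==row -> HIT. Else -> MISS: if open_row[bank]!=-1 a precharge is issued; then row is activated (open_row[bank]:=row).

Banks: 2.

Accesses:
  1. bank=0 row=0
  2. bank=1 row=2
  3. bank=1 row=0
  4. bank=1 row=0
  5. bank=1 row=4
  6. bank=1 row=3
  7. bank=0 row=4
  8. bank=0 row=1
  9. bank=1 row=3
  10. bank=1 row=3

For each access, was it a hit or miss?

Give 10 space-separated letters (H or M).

Answer: M M M H M M M M H H

Derivation:
Acc 1: bank0 row0 -> MISS (open row0); precharges=0
Acc 2: bank1 row2 -> MISS (open row2); precharges=0
Acc 3: bank1 row0 -> MISS (open row0); precharges=1
Acc 4: bank1 row0 -> HIT
Acc 5: bank1 row4 -> MISS (open row4); precharges=2
Acc 6: bank1 row3 -> MISS (open row3); precharges=3
Acc 7: bank0 row4 -> MISS (open row4); precharges=4
Acc 8: bank0 row1 -> MISS (open row1); precharges=5
Acc 9: bank1 row3 -> HIT
Acc 10: bank1 row3 -> HIT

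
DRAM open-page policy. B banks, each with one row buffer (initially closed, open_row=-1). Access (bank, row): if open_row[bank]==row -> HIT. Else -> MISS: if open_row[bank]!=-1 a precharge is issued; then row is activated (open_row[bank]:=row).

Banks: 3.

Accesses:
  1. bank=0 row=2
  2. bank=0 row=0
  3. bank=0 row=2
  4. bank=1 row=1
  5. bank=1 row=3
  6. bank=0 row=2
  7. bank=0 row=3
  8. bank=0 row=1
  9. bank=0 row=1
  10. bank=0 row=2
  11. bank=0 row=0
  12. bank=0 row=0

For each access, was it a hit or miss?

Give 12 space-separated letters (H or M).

Answer: M M M M M H M M H M M H

Derivation:
Acc 1: bank0 row2 -> MISS (open row2); precharges=0
Acc 2: bank0 row0 -> MISS (open row0); precharges=1
Acc 3: bank0 row2 -> MISS (open row2); precharges=2
Acc 4: bank1 row1 -> MISS (open row1); precharges=2
Acc 5: bank1 row3 -> MISS (open row3); precharges=3
Acc 6: bank0 row2 -> HIT
Acc 7: bank0 row3 -> MISS (open row3); precharges=4
Acc 8: bank0 row1 -> MISS (open row1); precharges=5
Acc 9: bank0 row1 -> HIT
Acc 10: bank0 row2 -> MISS (open row2); precharges=6
Acc 11: bank0 row0 -> MISS (open row0); precharges=7
Acc 12: bank0 row0 -> HIT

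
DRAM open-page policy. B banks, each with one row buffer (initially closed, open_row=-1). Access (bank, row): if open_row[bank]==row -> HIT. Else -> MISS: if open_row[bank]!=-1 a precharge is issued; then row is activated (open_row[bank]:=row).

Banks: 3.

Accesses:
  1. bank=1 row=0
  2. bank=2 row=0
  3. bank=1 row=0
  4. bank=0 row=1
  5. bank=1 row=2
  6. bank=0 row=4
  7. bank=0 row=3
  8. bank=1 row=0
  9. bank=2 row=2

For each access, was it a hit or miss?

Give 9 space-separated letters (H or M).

Answer: M M H M M M M M M

Derivation:
Acc 1: bank1 row0 -> MISS (open row0); precharges=0
Acc 2: bank2 row0 -> MISS (open row0); precharges=0
Acc 3: bank1 row0 -> HIT
Acc 4: bank0 row1 -> MISS (open row1); precharges=0
Acc 5: bank1 row2 -> MISS (open row2); precharges=1
Acc 6: bank0 row4 -> MISS (open row4); precharges=2
Acc 7: bank0 row3 -> MISS (open row3); precharges=3
Acc 8: bank1 row0 -> MISS (open row0); precharges=4
Acc 9: bank2 row2 -> MISS (open row2); precharges=5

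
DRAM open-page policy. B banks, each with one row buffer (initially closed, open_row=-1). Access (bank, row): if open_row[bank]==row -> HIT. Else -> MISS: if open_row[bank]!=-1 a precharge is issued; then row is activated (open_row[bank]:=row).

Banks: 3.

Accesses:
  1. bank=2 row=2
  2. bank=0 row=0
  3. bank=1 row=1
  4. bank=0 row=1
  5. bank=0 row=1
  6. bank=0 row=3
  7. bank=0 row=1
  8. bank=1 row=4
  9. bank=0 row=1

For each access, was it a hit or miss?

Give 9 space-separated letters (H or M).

Answer: M M M M H M M M H

Derivation:
Acc 1: bank2 row2 -> MISS (open row2); precharges=0
Acc 2: bank0 row0 -> MISS (open row0); precharges=0
Acc 3: bank1 row1 -> MISS (open row1); precharges=0
Acc 4: bank0 row1 -> MISS (open row1); precharges=1
Acc 5: bank0 row1 -> HIT
Acc 6: bank0 row3 -> MISS (open row3); precharges=2
Acc 7: bank0 row1 -> MISS (open row1); precharges=3
Acc 8: bank1 row4 -> MISS (open row4); precharges=4
Acc 9: bank0 row1 -> HIT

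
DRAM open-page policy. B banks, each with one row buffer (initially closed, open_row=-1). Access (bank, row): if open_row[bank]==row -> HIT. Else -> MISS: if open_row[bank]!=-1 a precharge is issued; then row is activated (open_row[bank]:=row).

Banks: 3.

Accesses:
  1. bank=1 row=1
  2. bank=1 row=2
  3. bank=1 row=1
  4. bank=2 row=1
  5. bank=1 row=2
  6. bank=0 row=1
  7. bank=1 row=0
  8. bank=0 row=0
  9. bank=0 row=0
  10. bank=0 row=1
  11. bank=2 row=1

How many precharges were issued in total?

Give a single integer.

Answer: 6

Derivation:
Acc 1: bank1 row1 -> MISS (open row1); precharges=0
Acc 2: bank1 row2 -> MISS (open row2); precharges=1
Acc 3: bank1 row1 -> MISS (open row1); precharges=2
Acc 4: bank2 row1 -> MISS (open row1); precharges=2
Acc 5: bank1 row2 -> MISS (open row2); precharges=3
Acc 6: bank0 row1 -> MISS (open row1); precharges=3
Acc 7: bank1 row0 -> MISS (open row0); precharges=4
Acc 8: bank0 row0 -> MISS (open row0); precharges=5
Acc 9: bank0 row0 -> HIT
Acc 10: bank0 row1 -> MISS (open row1); precharges=6
Acc 11: bank2 row1 -> HIT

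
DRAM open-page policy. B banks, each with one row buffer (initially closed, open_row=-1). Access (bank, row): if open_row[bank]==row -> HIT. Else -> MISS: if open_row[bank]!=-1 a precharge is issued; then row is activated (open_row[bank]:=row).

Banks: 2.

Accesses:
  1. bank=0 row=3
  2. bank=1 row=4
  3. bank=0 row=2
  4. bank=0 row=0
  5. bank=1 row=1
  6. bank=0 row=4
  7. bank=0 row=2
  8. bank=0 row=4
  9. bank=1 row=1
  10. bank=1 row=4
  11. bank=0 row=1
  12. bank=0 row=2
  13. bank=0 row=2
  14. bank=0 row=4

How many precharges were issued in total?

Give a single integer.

Answer: 10

Derivation:
Acc 1: bank0 row3 -> MISS (open row3); precharges=0
Acc 2: bank1 row4 -> MISS (open row4); precharges=0
Acc 3: bank0 row2 -> MISS (open row2); precharges=1
Acc 4: bank0 row0 -> MISS (open row0); precharges=2
Acc 5: bank1 row1 -> MISS (open row1); precharges=3
Acc 6: bank0 row4 -> MISS (open row4); precharges=4
Acc 7: bank0 row2 -> MISS (open row2); precharges=5
Acc 8: bank0 row4 -> MISS (open row4); precharges=6
Acc 9: bank1 row1 -> HIT
Acc 10: bank1 row4 -> MISS (open row4); precharges=7
Acc 11: bank0 row1 -> MISS (open row1); precharges=8
Acc 12: bank0 row2 -> MISS (open row2); precharges=9
Acc 13: bank0 row2 -> HIT
Acc 14: bank0 row4 -> MISS (open row4); precharges=10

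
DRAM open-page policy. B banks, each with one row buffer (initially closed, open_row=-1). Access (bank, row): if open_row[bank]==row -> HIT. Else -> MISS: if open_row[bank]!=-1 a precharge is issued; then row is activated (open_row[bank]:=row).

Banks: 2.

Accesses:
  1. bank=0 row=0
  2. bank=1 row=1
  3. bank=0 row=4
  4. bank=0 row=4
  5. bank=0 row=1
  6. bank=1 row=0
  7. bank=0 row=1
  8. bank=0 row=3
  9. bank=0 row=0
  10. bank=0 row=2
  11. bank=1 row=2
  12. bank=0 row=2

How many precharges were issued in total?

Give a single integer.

Answer: 7

Derivation:
Acc 1: bank0 row0 -> MISS (open row0); precharges=0
Acc 2: bank1 row1 -> MISS (open row1); precharges=0
Acc 3: bank0 row4 -> MISS (open row4); precharges=1
Acc 4: bank0 row4 -> HIT
Acc 5: bank0 row1 -> MISS (open row1); precharges=2
Acc 6: bank1 row0 -> MISS (open row0); precharges=3
Acc 7: bank0 row1 -> HIT
Acc 8: bank0 row3 -> MISS (open row3); precharges=4
Acc 9: bank0 row0 -> MISS (open row0); precharges=5
Acc 10: bank0 row2 -> MISS (open row2); precharges=6
Acc 11: bank1 row2 -> MISS (open row2); precharges=7
Acc 12: bank0 row2 -> HIT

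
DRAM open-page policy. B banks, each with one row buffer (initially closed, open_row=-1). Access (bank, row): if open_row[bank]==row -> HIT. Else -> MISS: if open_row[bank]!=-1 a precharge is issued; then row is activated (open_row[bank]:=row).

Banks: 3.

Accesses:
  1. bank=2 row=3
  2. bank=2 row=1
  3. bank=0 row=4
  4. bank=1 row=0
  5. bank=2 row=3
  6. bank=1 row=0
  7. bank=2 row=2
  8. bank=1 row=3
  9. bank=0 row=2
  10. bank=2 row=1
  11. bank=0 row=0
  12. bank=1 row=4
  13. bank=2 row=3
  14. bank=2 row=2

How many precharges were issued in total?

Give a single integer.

Acc 1: bank2 row3 -> MISS (open row3); precharges=0
Acc 2: bank2 row1 -> MISS (open row1); precharges=1
Acc 3: bank0 row4 -> MISS (open row4); precharges=1
Acc 4: bank1 row0 -> MISS (open row0); precharges=1
Acc 5: bank2 row3 -> MISS (open row3); precharges=2
Acc 6: bank1 row0 -> HIT
Acc 7: bank2 row2 -> MISS (open row2); precharges=3
Acc 8: bank1 row3 -> MISS (open row3); precharges=4
Acc 9: bank0 row2 -> MISS (open row2); precharges=5
Acc 10: bank2 row1 -> MISS (open row1); precharges=6
Acc 11: bank0 row0 -> MISS (open row0); precharges=7
Acc 12: bank1 row4 -> MISS (open row4); precharges=8
Acc 13: bank2 row3 -> MISS (open row3); precharges=9
Acc 14: bank2 row2 -> MISS (open row2); precharges=10

Answer: 10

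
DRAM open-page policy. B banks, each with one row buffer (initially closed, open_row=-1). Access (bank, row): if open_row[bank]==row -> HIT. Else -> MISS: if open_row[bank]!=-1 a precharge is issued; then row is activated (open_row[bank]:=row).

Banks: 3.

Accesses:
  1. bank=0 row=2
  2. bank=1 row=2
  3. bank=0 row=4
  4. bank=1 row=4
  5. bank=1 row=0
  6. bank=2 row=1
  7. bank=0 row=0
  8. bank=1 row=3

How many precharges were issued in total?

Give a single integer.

Acc 1: bank0 row2 -> MISS (open row2); precharges=0
Acc 2: bank1 row2 -> MISS (open row2); precharges=0
Acc 3: bank0 row4 -> MISS (open row4); precharges=1
Acc 4: bank1 row4 -> MISS (open row4); precharges=2
Acc 5: bank1 row0 -> MISS (open row0); precharges=3
Acc 6: bank2 row1 -> MISS (open row1); precharges=3
Acc 7: bank0 row0 -> MISS (open row0); precharges=4
Acc 8: bank1 row3 -> MISS (open row3); precharges=5

Answer: 5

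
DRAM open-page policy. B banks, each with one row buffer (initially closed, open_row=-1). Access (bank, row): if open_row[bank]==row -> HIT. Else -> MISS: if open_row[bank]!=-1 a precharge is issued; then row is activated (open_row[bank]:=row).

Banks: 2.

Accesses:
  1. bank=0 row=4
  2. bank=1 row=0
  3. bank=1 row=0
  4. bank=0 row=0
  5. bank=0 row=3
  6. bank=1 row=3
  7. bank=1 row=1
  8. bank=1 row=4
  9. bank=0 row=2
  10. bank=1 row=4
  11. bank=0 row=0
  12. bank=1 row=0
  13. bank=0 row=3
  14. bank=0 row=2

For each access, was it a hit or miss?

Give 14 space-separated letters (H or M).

Answer: M M H M M M M M M H M M M M

Derivation:
Acc 1: bank0 row4 -> MISS (open row4); precharges=0
Acc 2: bank1 row0 -> MISS (open row0); precharges=0
Acc 3: bank1 row0 -> HIT
Acc 4: bank0 row0 -> MISS (open row0); precharges=1
Acc 5: bank0 row3 -> MISS (open row3); precharges=2
Acc 6: bank1 row3 -> MISS (open row3); precharges=3
Acc 7: bank1 row1 -> MISS (open row1); precharges=4
Acc 8: bank1 row4 -> MISS (open row4); precharges=5
Acc 9: bank0 row2 -> MISS (open row2); precharges=6
Acc 10: bank1 row4 -> HIT
Acc 11: bank0 row0 -> MISS (open row0); precharges=7
Acc 12: bank1 row0 -> MISS (open row0); precharges=8
Acc 13: bank0 row3 -> MISS (open row3); precharges=9
Acc 14: bank0 row2 -> MISS (open row2); precharges=10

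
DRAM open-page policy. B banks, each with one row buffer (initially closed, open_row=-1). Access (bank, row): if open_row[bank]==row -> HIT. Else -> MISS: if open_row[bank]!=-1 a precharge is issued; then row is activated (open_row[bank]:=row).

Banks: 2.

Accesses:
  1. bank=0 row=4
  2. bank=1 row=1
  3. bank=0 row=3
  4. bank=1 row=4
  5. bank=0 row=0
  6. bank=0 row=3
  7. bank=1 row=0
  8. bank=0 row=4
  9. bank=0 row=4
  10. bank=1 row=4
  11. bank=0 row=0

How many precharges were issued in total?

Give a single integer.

Answer: 8

Derivation:
Acc 1: bank0 row4 -> MISS (open row4); precharges=0
Acc 2: bank1 row1 -> MISS (open row1); precharges=0
Acc 3: bank0 row3 -> MISS (open row3); precharges=1
Acc 4: bank1 row4 -> MISS (open row4); precharges=2
Acc 5: bank0 row0 -> MISS (open row0); precharges=3
Acc 6: bank0 row3 -> MISS (open row3); precharges=4
Acc 7: bank1 row0 -> MISS (open row0); precharges=5
Acc 8: bank0 row4 -> MISS (open row4); precharges=6
Acc 9: bank0 row4 -> HIT
Acc 10: bank1 row4 -> MISS (open row4); precharges=7
Acc 11: bank0 row0 -> MISS (open row0); precharges=8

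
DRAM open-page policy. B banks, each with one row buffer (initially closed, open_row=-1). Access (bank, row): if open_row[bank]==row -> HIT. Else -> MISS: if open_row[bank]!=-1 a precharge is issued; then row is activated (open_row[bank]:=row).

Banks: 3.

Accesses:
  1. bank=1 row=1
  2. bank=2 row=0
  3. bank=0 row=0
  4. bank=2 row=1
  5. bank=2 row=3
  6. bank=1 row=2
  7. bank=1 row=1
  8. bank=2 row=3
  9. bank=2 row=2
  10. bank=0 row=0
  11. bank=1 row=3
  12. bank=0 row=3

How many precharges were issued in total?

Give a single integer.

Acc 1: bank1 row1 -> MISS (open row1); precharges=0
Acc 2: bank2 row0 -> MISS (open row0); precharges=0
Acc 3: bank0 row0 -> MISS (open row0); precharges=0
Acc 4: bank2 row1 -> MISS (open row1); precharges=1
Acc 5: bank2 row3 -> MISS (open row3); precharges=2
Acc 6: bank1 row2 -> MISS (open row2); precharges=3
Acc 7: bank1 row1 -> MISS (open row1); precharges=4
Acc 8: bank2 row3 -> HIT
Acc 9: bank2 row2 -> MISS (open row2); precharges=5
Acc 10: bank0 row0 -> HIT
Acc 11: bank1 row3 -> MISS (open row3); precharges=6
Acc 12: bank0 row3 -> MISS (open row3); precharges=7

Answer: 7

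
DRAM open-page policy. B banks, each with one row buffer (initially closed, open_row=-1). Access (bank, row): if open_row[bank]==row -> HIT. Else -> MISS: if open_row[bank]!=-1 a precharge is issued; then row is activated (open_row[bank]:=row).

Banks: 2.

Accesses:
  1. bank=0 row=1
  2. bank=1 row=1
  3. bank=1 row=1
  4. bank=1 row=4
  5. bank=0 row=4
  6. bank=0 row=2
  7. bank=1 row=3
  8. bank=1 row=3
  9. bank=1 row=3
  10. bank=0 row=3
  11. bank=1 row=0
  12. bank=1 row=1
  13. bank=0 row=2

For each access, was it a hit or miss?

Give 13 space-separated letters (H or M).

Answer: M M H M M M M H H M M M M

Derivation:
Acc 1: bank0 row1 -> MISS (open row1); precharges=0
Acc 2: bank1 row1 -> MISS (open row1); precharges=0
Acc 3: bank1 row1 -> HIT
Acc 4: bank1 row4 -> MISS (open row4); precharges=1
Acc 5: bank0 row4 -> MISS (open row4); precharges=2
Acc 6: bank0 row2 -> MISS (open row2); precharges=3
Acc 7: bank1 row3 -> MISS (open row3); precharges=4
Acc 8: bank1 row3 -> HIT
Acc 9: bank1 row3 -> HIT
Acc 10: bank0 row3 -> MISS (open row3); precharges=5
Acc 11: bank1 row0 -> MISS (open row0); precharges=6
Acc 12: bank1 row1 -> MISS (open row1); precharges=7
Acc 13: bank0 row2 -> MISS (open row2); precharges=8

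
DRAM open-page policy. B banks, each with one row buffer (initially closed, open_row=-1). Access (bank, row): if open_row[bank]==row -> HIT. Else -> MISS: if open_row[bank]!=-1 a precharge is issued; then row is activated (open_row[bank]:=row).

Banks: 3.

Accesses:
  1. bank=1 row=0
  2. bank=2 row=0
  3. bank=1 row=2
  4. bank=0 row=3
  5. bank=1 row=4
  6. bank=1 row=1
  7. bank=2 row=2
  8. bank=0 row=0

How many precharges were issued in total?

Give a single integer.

Acc 1: bank1 row0 -> MISS (open row0); precharges=0
Acc 2: bank2 row0 -> MISS (open row0); precharges=0
Acc 3: bank1 row2 -> MISS (open row2); precharges=1
Acc 4: bank0 row3 -> MISS (open row3); precharges=1
Acc 5: bank1 row4 -> MISS (open row4); precharges=2
Acc 6: bank1 row1 -> MISS (open row1); precharges=3
Acc 7: bank2 row2 -> MISS (open row2); precharges=4
Acc 8: bank0 row0 -> MISS (open row0); precharges=5

Answer: 5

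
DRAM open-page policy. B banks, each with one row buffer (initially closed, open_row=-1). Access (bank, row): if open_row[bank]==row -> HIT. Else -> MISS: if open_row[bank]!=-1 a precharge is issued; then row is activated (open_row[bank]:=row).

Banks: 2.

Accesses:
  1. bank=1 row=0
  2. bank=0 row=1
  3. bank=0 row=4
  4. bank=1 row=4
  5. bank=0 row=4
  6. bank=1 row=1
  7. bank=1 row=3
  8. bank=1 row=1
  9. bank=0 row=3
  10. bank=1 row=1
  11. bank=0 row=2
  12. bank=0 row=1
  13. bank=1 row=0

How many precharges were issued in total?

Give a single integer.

Answer: 9

Derivation:
Acc 1: bank1 row0 -> MISS (open row0); precharges=0
Acc 2: bank0 row1 -> MISS (open row1); precharges=0
Acc 3: bank0 row4 -> MISS (open row4); precharges=1
Acc 4: bank1 row4 -> MISS (open row4); precharges=2
Acc 5: bank0 row4 -> HIT
Acc 6: bank1 row1 -> MISS (open row1); precharges=3
Acc 7: bank1 row3 -> MISS (open row3); precharges=4
Acc 8: bank1 row1 -> MISS (open row1); precharges=5
Acc 9: bank0 row3 -> MISS (open row3); precharges=6
Acc 10: bank1 row1 -> HIT
Acc 11: bank0 row2 -> MISS (open row2); precharges=7
Acc 12: bank0 row1 -> MISS (open row1); precharges=8
Acc 13: bank1 row0 -> MISS (open row0); precharges=9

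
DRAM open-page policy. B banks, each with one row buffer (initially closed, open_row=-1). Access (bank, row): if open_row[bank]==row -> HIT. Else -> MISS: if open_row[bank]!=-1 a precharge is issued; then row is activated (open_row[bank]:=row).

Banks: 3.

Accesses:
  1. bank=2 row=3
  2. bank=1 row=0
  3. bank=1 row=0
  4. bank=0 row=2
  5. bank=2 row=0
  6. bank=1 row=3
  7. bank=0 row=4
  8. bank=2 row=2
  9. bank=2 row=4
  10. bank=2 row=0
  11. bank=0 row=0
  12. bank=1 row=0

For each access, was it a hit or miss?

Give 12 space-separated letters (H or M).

Answer: M M H M M M M M M M M M

Derivation:
Acc 1: bank2 row3 -> MISS (open row3); precharges=0
Acc 2: bank1 row0 -> MISS (open row0); precharges=0
Acc 3: bank1 row0 -> HIT
Acc 4: bank0 row2 -> MISS (open row2); precharges=0
Acc 5: bank2 row0 -> MISS (open row0); precharges=1
Acc 6: bank1 row3 -> MISS (open row3); precharges=2
Acc 7: bank0 row4 -> MISS (open row4); precharges=3
Acc 8: bank2 row2 -> MISS (open row2); precharges=4
Acc 9: bank2 row4 -> MISS (open row4); precharges=5
Acc 10: bank2 row0 -> MISS (open row0); precharges=6
Acc 11: bank0 row0 -> MISS (open row0); precharges=7
Acc 12: bank1 row0 -> MISS (open row0); precharges=8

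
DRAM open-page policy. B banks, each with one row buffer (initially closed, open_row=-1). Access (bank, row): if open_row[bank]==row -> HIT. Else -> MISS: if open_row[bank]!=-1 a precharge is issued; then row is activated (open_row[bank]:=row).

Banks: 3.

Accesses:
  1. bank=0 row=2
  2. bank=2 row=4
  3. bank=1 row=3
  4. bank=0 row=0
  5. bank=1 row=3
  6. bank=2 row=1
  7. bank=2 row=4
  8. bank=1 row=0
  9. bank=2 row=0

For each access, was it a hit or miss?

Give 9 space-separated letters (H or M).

Acc 1: bank0 row2 -> MISS (open row2); precharges=0
Acc 2: bank2 row4 -> MISS (open row4); precharges=0
Acc 3: bank1 row3 -> MISS (open row3); precharges=0
Acc 4: bank0 row0 -> MISS (open row0); precharges=1
Acc 5: bank1 row3 -> HIT
Acc 6: bank2 row1 -> MISS (open row1); precharges=2
Acc 7: bank2 row4 -> MISS (open row4); precharges=3
Acc 8: bank1 row0 -> MISS (open row0); precharges=4
Acc 9: bank2 row0 -> MISS (open row0); precharges=5

Answer: M M M M H M M M M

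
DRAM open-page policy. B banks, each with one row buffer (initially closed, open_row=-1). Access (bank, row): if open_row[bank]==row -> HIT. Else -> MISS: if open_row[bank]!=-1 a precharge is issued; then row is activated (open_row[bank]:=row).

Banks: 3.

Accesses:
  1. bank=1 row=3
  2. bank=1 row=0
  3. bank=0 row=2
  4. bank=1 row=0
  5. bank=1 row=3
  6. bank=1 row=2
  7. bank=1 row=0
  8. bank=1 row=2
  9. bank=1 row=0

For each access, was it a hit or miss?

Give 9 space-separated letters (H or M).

Answer: M M M H M M M M M

Derivation:
Acc 1: bank1 row3 -> MISS (open row3); precharges=0
Acc 2: bank1 row0 -> MISS (open row0); precharges=1
Acc 3: bank0 row2 -> MISS (open row2); precharges=1
Acc 4: bank1 row0 -> HIT
Acc 5: bank1 row3 -> MISS (open row3); precharges=2
Acc 6: bank1 row2 -> MISS (open row2); precharges=3
Acc 7: bank1 row0 -> MISS (open row0); precharges=4
Acc 8: bank1 row2 -> MISS (open row2); precharges=5
Acc 9: bank1 row0 -> MISS (open row0); precharges=6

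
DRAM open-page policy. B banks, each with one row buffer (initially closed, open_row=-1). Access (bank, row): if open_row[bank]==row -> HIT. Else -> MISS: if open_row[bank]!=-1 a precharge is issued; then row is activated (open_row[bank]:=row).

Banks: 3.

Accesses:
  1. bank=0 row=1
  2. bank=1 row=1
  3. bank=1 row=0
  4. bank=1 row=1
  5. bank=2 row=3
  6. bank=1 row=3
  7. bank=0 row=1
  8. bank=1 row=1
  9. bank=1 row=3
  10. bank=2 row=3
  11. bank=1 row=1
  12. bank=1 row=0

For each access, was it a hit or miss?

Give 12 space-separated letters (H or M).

Acc 1: bank0 row1 -> MISS (open row1); precharges=0
Acc 2: bank1 row1 -> MISS (open row1); precharges=0
Acc 3: bank1 row0 -> MISS (open row0); precharges=1
Acc 4: bank1 row1 -> MISS (open row1); precharges=2
Acc 5: bank2 row3 -> MISS (open row3); precharges=2
Acc 6: bank1 row3 -> MISS (open row3); precharges=3
Acc 7: bank0 row1 -> HIT
Acc 8: bank1 row1 -> MISS (open row1); precharges=4
Acc 9: bank1 row3 -> MISS (open row3); precharges=5
Acc 10: bank2 row3 -> HIT
Acc 11: bank1 row1 -> MISS (open row1); precharges=6
Acc 12: bank1 row0 -> MISS (open row0); precharges=7

Answer: M M M M M M H M M H M M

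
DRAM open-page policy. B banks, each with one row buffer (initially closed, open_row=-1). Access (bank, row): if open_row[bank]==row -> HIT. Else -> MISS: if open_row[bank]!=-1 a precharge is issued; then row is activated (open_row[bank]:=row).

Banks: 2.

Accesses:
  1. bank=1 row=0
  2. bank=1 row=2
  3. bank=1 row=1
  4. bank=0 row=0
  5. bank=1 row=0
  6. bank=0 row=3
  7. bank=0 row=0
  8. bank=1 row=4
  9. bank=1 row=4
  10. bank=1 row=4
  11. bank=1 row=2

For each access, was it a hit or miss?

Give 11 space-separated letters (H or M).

Acc 1: bank1 row0 -> MISS (open row0); precharges=0
Acc 2: bank1 row2 -> MISS (open row2); precharges=1
Acc 3: bank1 row1 -> MISS (open row1); precharges=2
Acc 4: bank0 row0 -> MISS (open row0); precharges=2
Acc 5: bank1 row0 -> MISS (open row0); precharges=3
Acc 6: bank0 row3 -> MISS (open row3); precharges=4
Acc 7: bank0 row0 -> MISS (open row0); precharges=5
Acc 8: bank1 row4 -> MISS (open row4); precharges=6
Acc 9: bank1 row4 -> HIT
Acc 10: bank1 row4 -> HIT
Acc 11: bank1 row2 -> MISS (open row2); precharges=7

Answer: M M M M M M M M H H M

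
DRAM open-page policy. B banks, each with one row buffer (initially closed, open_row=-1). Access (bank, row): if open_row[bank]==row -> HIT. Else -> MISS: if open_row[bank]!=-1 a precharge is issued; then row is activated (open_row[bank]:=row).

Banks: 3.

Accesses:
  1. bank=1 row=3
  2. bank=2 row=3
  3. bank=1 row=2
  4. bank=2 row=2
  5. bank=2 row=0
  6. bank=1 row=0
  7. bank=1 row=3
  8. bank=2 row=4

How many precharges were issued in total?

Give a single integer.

Acc 1: bank1 row3 -> MISS (open row3); precharges=0
Acc 2: bank2 row3 -> MISS (open row3); precharges=0
Acc 3: bank1 row2 -> MISS (open row2); precharges=1
Acc 4: bank2 row2 -> MISS (open row2); precharges=2
Acc 5: bank2 row0 -> MISS (open row0); precharges=3
Acc 6: bank1 row0 -> MISS (open row0); precharges=4
Acc 7: bank1 row3 -> MISS (open row3); precharges=5
Acc 8: bank2 row4 -> MISS (open row4); precharges=6

Answer: 6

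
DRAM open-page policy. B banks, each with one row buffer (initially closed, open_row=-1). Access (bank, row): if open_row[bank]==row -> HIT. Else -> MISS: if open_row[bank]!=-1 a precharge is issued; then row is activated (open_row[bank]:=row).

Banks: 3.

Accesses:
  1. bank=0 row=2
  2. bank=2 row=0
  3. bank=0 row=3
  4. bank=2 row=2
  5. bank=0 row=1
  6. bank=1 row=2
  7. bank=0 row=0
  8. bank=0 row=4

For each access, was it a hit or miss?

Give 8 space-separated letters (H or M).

Answer: M M M M M M M M

Derivation:
Acc 1: bank0 row2 -> MISS (open row2); precharges=0
Acc 2: bank2 row0 -> MISS (open row0); precharges=0
Acc 3: bank0 row3 -> MISS (open row3); precharges=1
Acc 4: bank2 row2 -> MISS (open row2); precharges=2
Acc 5: bank0 row1 -> MISS (open row1); precharges=3
Acc 6: bank1 row2 -> MISS (open row2); precharges=3
Acc 7: bank0 row0 -> MISS (open row0); precharges=4
Acc 8: bank0 row4 -> MISS (open row4); precharges=5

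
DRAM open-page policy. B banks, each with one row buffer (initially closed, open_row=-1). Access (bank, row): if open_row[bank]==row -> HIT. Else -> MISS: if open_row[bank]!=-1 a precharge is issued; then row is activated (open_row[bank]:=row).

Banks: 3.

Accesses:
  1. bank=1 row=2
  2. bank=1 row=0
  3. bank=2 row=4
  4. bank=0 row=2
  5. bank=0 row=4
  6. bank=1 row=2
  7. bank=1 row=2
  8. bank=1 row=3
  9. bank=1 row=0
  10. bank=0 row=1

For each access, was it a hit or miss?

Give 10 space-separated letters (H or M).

Answer: M M M M M M H M M M

Derivation:
Acc 1: bank1 row2 -> MISS (open row2); precharges=0
Acc 2: bank1 row0 -> MISS (open row0); precharges=1
Acc 3: bank2 row4 -> MISS (open row4); precharges=1
Acc 4: bank0 row2 -> MISS (open row2); precharges=1
Acc 5: bank0 row4 -> MISS (open row4); precharges=2
Acc 6: bank1 row2 -> MISS (open row2); precharges=3
Acc 7: bank1 row2 -> HIT
Acc 8: bank1 row3 -> MISS (open row3); precharges=4
Acc 9: bank1 row0 -> MISS (open row0); precharges=5
Acc 10: bank0 row1 -> MISS (open row1); precharges=6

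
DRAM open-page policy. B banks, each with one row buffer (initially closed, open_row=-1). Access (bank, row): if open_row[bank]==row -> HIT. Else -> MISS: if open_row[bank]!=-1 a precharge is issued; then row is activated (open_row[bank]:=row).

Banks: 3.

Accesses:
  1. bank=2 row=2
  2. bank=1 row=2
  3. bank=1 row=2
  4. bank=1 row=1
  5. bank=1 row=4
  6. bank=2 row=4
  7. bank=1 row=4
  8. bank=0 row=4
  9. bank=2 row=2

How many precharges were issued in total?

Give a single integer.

Answer: 4

Derivation:
Acc 1: bank2 row2 -> MISS (open row2); precharges=0
Acc 2: bank1 row2 -> MISS (open row2); precharges=0
Acc 3: bank1 row2 -> HIT
Acc 4: bank1 row1 -> MISS (open row1); precharges=1
Acc 5: bank1 row4 -> MISS (open row4); precharges=2
Acc 6: bank2 row4 -> MISS (open row4); precharges=3
Acc 7: bank1 row4 -> HIT
Acc 8: bank0 row4 -> MISS (open row4); precharges=3
Acc 9: bank2 row2 -> MISS (open row2); precharges=4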